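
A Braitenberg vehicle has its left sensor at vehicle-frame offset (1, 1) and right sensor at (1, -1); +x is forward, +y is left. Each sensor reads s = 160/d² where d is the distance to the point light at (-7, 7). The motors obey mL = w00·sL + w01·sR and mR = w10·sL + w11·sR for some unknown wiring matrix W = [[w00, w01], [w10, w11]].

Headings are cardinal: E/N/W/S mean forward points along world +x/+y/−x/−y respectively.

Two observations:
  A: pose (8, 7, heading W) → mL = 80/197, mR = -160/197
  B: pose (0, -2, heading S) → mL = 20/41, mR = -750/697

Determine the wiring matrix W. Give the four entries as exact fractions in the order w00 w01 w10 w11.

obs A: pose=(8,7,W) → sL=160/197, sR=160/197, mL=80/197, mR=-160/197
obs B: pose=(0,-2,S) → sL=40/41, sR=20/17, mL=20/41, mR=-750/697
sensor matrix S = [[160/197, 160/197], [40/41, 20/17]]; det S = 22400/137309
solve [mL_A; mL_B] = S·[w00; w01] and [mR_A; mR_B] = S·[w10; w11]:
  w00 = 1/2, w01 = 0, w10 = -1/2, w11 = -1/2

1/2 0 -1/2 -1/2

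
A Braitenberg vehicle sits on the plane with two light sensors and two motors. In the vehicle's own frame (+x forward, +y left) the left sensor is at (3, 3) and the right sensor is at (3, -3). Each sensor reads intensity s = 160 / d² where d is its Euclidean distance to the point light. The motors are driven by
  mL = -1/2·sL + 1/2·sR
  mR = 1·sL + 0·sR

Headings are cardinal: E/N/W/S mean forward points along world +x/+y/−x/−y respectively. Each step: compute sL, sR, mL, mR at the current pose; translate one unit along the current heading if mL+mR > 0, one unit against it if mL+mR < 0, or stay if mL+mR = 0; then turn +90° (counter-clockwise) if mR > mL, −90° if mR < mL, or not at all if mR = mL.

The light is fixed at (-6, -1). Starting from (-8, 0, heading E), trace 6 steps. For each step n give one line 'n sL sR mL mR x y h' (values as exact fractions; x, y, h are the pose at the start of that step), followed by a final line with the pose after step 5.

0 160/17 32 192/17 160/17 -8 0 E
1 20 8 -6 20 -7 0 S
2 160/13 160/13 0 160/13 -7 -1 E
3 80/9 80/9 0 80/9 -6 -1 N
4 160/13 32/5 -192/65 160/13 -6 0 W
5 20 8 -6 20 -7 0 S
final -7 -1 E

n=0: pose=(-8,0,E); sL=160/17, sR=32; mL=192/17, mR=160/17; mL+mR=352/17 → advance +1; mR−mL=-32/17 → turn -1·90°
n=1: pose=(-7,0,S); sL=20, sR=8; mL=-6, mR=20; mL+mR=14 → advance +1; mR−mL=26 → turn +1·90°
n=2: pose=(-7,-1,E); sL=160/13, sR=160/13; mL=0, mR=160/13; mL+mR=160/13 → advance +1; mR−mL=160/13 → turn +1·90°
n=3: pose=(-6,-1,N); sL=80/9, sR=80/9; mL=0, mR=80/9; mL+mR=80/9 → advance +1; mR−mL=80/9 → turn +1·90°
n=4: pose=(-6,0,W); sL=160/13, sR=32/5; mL=-192/65, mR=160/13; mL+mR=608/65 → advance +1; mR−mL=992/65 → turn +1·90°
n=5: pose=(-7,0,S); sL=20, sR=8; mL=-6, mR=20; mL+mR=14 → advance +1; mR−mL=26 → turn +1·90°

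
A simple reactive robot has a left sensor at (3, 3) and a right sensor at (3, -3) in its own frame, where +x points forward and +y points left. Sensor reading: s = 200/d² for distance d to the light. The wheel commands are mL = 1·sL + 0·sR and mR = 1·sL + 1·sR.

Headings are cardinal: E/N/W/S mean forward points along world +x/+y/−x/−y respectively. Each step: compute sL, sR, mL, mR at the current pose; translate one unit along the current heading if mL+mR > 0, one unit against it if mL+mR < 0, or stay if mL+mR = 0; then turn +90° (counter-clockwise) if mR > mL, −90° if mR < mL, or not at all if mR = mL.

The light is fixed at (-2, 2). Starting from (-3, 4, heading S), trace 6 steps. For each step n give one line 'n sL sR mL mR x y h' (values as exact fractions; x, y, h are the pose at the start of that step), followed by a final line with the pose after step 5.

n=0: pose=(-3,4,S); sL=40, sR=200/17; mL=40, mR=880/17; mL+mR=1560/17 → advance +1; mR−mL=200/17 → turn +1·90°
n=1: pose=(-3,3,E); sL=10, sR=25; mL=10, mR=35; mL+mR=45 → advance +1; mR−mL=25 → turn +1·90°
n=2: pose=(-2,3,N); sL=8, sR=8; mL=8, mR=16; mL+mR=24 → advance +1; mR−mL=8 → turn +1·90°
n=3: pose=(-2,4,W); sL=20, sR=100/17; mL=20, mR=440/17; mL+mR=780/17 → advance +1; mR−mL=100/17 → turn +1·90°
n=4: pose=(-3,4,S); sL=40, sR=200/17; mL=40, mR=880/17; mL+mR=1560/17 → advance +1; mR−mL=200/17 → turn +1·90°
n=5: pose=(-3,3,E); sL=10, sR=25; mL=10, mR=35; mL+mR=45 → advance +1; mR−mL=25 → turn +1·90°

0 40 200/17 40 880/17 -3 4 S
1 10 25 10 35 -3 3 E
2 8 8 8 16 -2 3 N
3 20 100/17 20 440/17 -2 4 W
4 40 200/17 40 880/17 -3 4 S
5 10 25 10 35 -3 3 E
final -2 3 N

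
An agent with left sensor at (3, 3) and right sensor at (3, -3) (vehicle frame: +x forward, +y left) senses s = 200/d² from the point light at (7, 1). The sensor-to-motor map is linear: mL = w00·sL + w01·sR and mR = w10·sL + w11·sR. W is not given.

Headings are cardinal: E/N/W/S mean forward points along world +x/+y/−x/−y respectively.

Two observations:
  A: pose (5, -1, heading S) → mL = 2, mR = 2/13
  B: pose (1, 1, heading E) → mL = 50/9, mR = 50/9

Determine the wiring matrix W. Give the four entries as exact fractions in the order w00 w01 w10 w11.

0 1/2 -1/2 1

obs A: pose=(5,-1,S) → sL=100/13, sR=4, mL=2, mR=2/13
obs B: pose=(1,1,E) → sL=100/9, sR=100/9, mL=50/9, mR=50/9
sensor matrix S = [[100/13, 4], [100/9, 100/9]]; det S = 1600/39
solve [mL_A; mL_B] = S·[w00; w01] and [mR_A; mR_B] = S·[w10; w11]:
  w00 = 0, w01 = 1/2, w10 = -1/2, w11 = 1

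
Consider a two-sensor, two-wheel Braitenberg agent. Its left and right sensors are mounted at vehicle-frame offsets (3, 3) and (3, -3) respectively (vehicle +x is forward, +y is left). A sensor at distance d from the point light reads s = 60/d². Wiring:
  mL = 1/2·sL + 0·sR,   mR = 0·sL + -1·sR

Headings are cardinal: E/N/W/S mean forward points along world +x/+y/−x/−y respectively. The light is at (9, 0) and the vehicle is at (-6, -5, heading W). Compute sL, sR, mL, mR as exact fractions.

15/97 15/82 15/194 -15/82

left sensor world pos  = (-9, -8); dL² = 388
right sensor world pos = (-9, -2); dR² = 328
sL = 60/388 = 15/97
sR = 60/328 = 15/82
mL = 1/2·sL + 0·sR = 15/194
mR = 0·sL + -1·sR = -15/82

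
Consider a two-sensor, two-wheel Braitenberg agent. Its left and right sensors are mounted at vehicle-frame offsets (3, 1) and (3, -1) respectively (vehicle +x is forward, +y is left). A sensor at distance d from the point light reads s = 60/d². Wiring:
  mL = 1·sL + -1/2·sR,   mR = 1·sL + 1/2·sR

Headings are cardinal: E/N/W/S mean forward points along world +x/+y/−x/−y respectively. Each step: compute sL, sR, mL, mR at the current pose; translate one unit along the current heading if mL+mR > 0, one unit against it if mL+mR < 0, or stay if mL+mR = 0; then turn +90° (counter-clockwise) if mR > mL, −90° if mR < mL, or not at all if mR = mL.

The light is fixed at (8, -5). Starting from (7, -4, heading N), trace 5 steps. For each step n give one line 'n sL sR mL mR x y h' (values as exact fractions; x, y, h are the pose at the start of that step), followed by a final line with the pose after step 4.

0 3 15/4 9/8 39/8 7 -4 N
1 60/17 12/5 198/85 402/85 7 -3 W
2 30 6 27 33 6 -3 S
3 12 60 -18 42 6 -4 E
4 3 15/4 9/8 39/8 7 -4 N
final 7 -3 W

n=0: pose=(7,-4,N); sL=3, sR=15/4; mL=9/8, mR=39/8; mL+mR=6 → advance +1; mR−mL=15/4 → turn +1·90°
n=1: pose=(7,-3,W); sL=60/17, sR=12/5; mL=198/85, mR=402/85; mL+mR=120/17 → advance +1; mR−mL=12/5 → turn +1·90°
n=2: pose=(6,-3,S); sL=30, sR=6; mL=27, mR=33; mL+mR=60 → advance +1; mR−mL=6 → turn +1·90°
n=3: pose=(6,-4,E); sL=12, sR=60; mL=-18, mR=42; mL+mR=24 → advance +1; mR−mL=60 → turn +1·90°
n=4: pose=(7,-4,N); sL=3, sR=15/4; mL=9/8, mR=39/8; mL+mR=6 → advance +1; mR−mL=15/4 → turn +1·90°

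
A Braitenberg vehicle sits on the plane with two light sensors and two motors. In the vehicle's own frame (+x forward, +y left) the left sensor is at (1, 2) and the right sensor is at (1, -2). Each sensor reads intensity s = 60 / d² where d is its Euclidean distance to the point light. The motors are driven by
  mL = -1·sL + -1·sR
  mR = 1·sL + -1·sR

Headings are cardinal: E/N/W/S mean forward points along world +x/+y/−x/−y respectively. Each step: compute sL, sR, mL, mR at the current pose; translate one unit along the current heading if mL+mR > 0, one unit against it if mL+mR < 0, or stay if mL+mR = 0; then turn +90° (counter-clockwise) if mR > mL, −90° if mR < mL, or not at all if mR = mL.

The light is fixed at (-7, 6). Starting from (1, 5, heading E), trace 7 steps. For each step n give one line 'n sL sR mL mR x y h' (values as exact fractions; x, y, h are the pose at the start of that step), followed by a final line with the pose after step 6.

n=0: pose=(1,5,E); sL=30/41, sR=2/3; mL=-172/123, mR=8/123; mL+mR=-4/3 → advance -1; mR−mL=60/41 → turn +1·90°
n=1: pose=(0,5,N); sL=12/5, sR=20/27; mL=-424/135, mR=224/135; mL+mR=-40/27 → advance -1; mR−mL=24/5 → turn +1·90°
n=2: pose=(0,4,W); sL=15/13, sR=5/3; mL=-110/39, mR=-20/39; mL+mR=-10/3 → advance -1; mR−mL=30/13 → turn +1·90°
n=3: pose=(1,4,S); sL=60/109, sR=4/3; mL=-616/327, mR=-256/327; mL+mR=-8/3 → advance -1; mR−mL=120/109 → turn +1·90°
n=4: pose=(1,5,E); sL=30/41, sR=2/3; mL=-172/123, mR=8/123; mL+mR=-4/3 → advance -1; mR−mL=60/41 → turn +1·90°
n=5: pose=(0,5,N); sL=12/5, sR=20/27; mL=-424/135, mR=224/135; mL+mR=-40/27 → advance -1; mR−mL=24/5 → turn +1·90°
n=6: pose=(0,4,W); sL=15/13, sR=5/3; mL=-110/39, mR=-20/39; mL+mR=-10/3 → advance -1; mR−mL=30/13 → turn +1·90°

0 30/41 2/3 -172/123 8/123 1 5 E
1 12/5 20/27 -424/135 224/135 0 5 N
2 15/13 5/3 -110/39 -20/39 0 4 W
3 60/109 4/3 -616/327 -256/327 1 4 S
4 30/41 2/3 -172/123 8/123 1 5 E
5 12/5 20/27 -424/135 224/135 0 5 N
6 15/13 5/3 -110/39 -20/39 0 4 W
final 1 4 S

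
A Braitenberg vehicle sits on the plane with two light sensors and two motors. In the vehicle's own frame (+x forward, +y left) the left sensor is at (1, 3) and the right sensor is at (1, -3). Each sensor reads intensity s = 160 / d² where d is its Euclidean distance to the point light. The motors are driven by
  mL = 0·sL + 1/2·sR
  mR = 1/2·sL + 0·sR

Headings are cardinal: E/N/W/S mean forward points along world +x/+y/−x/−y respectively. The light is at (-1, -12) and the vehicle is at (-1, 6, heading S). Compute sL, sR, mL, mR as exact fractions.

left sensor world pos  = (2, 5); dL² = 298
right sensor world pos = (-4, 5); dR² = 298
sL = 160/298 = 80/149
sR = 160/298 = 80/149
mL = 0·sL + 1/2·sR = 40/149
mR = 1/2·sL + 0·sR = 40/149

80/149 80/149 40/149 40/149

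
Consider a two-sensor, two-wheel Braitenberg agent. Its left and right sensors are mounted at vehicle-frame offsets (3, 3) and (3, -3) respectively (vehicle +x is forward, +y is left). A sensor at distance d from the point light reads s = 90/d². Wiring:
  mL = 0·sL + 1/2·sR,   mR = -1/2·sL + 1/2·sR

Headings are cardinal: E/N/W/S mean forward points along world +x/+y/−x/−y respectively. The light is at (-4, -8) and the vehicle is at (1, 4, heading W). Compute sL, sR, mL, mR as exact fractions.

18/17 90/229 45/229 -1296/3893

left sensor world pos  = (-2, 1); dL² = 85
right sensor world pos = (-2, 7); dR² = 229
sL = 90/85 = 18/17
sR = 90/229 = 90/229
mL = 0·sL + 1/2·sR = 45/229
mR = -1/2·sL + 1/2·sR = -1296/3893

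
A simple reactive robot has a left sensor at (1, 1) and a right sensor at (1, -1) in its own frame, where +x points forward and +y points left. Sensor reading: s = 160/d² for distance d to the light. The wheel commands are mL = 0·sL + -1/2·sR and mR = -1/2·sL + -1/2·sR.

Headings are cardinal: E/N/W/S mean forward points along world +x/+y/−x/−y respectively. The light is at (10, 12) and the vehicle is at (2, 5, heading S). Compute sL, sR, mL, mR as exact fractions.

left sensor world pos  = (3, 4); dL² = 113
right sensor world pos = (1, 4); dR² = 145
sL = 160/113 = 160/113
sR = 160/145 = 32/29
mL = 0·sL + -1/2·sR = -16/29
mR = -1/2·sL + -1/2·sR = -4128/3277

160/113 32/29 -16/29 -4128/3277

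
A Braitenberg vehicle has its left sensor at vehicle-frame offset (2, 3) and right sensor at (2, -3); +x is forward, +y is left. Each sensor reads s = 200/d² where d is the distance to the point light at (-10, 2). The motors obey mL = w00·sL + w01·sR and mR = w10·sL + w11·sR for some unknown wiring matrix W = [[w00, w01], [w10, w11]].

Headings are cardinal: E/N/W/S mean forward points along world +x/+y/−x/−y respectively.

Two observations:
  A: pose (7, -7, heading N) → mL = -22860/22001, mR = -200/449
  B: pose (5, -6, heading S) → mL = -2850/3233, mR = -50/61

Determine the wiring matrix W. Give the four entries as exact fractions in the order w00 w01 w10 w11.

-1 -1/2 0 -1

obs A: pose=(7,-7,N) → sL=40/49, sR=200/449, mL=-22860/22001, mR=-200/449
obs B: pose=(5,-6,S) → sL=25/53, sR=50/61, mL=-2850/3233, mR=-50/61
sensor matrix S = [[40/49, 200/449], [25/53, 50/61]]; det S = 32649000/71129233
solve [mL_A; mL_B] = S·[w00; w01] and [mR_A; mR_B] = S·[w10; w11]:
  w00 = -1, w01 = -1/2, w10 = 0, w11 = -1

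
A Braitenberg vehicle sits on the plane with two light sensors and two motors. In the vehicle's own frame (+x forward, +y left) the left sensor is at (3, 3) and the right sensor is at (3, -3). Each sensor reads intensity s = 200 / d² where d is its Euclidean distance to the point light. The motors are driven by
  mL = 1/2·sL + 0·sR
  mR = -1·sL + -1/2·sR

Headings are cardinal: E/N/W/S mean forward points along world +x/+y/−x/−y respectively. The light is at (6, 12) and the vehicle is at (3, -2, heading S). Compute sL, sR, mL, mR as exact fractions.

200/289 8/13 100/289 -3756/3757

left sensor world pos  = (6, -5); dL² = 289
right sensor world pos = (0, -5); dR² = 325
sL = 200/289 = 200/289
sR = 200/325 = 8/13
mL = 1/2·sL + 0·sR = 100/289
mR = -1·sL + -1/2·sR = -3756/3757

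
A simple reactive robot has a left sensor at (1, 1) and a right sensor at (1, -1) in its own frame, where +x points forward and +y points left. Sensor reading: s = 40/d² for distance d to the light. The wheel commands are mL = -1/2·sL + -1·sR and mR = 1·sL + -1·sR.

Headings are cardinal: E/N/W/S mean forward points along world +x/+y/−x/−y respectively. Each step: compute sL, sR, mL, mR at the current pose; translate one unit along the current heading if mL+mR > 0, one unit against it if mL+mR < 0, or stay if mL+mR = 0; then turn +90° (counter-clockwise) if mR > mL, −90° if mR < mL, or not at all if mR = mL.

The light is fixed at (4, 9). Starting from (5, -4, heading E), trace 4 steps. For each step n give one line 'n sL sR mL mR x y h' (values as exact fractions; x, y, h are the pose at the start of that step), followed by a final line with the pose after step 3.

0 10/37 1/5 -62/185 13/185 5 -4 E
1 8/29 8/29 -12/29 0 4 -4 N
2 20/113 4/17 -622/1921 -112/1921 4 -5 W
3 40/229 8/45 -2732/10305 -32/10305 5 -5 S
final 5 -4 E

n=0: pose=(5,-4,E); sL=10/37, sR=1/5; mL=-62/185, mR=13/185; mL+mR=-49/185 → advance -1; mR−mL=15/37 → turn +1·90°
n=1: pose=(4,-4,N); sL=8/29, sR=8/29; mL=-12/29, mR=0; mL+mR=-12/29 → advance -1; mR−mL=12/29 → turn +1·90°
n=2: pose=(4,-5,W); sL=20/113, sR=4/17; mL=-622/1921, mR=-112/1921; mL+mR=-734/1921 → advance -1; mR−mL=30/113 → turn +1·90°
n=3: pose=(5,-5,S); sL=40/229, sR=8/45; mL=-2732/10305, mR=-32/10305; mL+mR=-2764/10305 → advance -1; mR−mL=60/229 → turn +1·90°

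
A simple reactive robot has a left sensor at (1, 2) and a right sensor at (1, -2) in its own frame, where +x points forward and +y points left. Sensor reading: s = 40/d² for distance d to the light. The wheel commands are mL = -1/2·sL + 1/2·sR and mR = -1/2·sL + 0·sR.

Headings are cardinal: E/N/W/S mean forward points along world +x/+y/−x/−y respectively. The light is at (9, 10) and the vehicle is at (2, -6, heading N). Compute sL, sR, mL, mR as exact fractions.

left sensor world pos  = (0, -5); dL² = 306
right sensor world pos = (4, -5); dR² = 250
sL = 40/306 = 20/153
sR = 40/250 = 4/25
mL = -1/2·sL + 1/2·sR = 56/3825
mR = -1/2·sL + 0·sR = -10/153

20/153 4/25 56/3825 -10/153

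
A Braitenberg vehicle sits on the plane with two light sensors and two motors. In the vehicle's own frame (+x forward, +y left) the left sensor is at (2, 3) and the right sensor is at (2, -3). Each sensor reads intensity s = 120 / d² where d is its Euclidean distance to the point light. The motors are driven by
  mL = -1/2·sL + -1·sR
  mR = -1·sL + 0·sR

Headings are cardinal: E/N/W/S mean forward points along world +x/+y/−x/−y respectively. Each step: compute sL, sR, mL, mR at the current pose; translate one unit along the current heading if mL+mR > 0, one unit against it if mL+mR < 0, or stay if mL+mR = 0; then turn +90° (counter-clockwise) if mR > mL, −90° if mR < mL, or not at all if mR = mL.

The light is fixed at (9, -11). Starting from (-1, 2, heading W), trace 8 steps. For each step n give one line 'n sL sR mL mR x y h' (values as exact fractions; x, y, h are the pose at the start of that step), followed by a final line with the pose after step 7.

n=0: pose=(-1,2,W); sL=30/61, sR=3/10; mL=-333/610, mR=-30/61; mL+mR=-633/610 → advance -1; mR−mL=33/610 → turn +1·90°
n=1: pose=(0,2,S); sL=120/157, sR=24/53; mL=-6948/8321, mR=-120/157; mL+mR=-13308/8321 → advance -1; mR−mL=588/8321 → turn +1·90°
n=2: pose=(0,3,E); sL=60/169, sR=12/17; mL=-2538/2873, mR=-60/169; mL+mR=-3558/2873 → advance -1; mR−mL=1518/2873 → turn +1·90°
n=3: pose=(-1,3,N); sL=24/85, sR=24/61; mL=-2772/5185, mR=-24/85; mL+mR=-4236/5185 → advance -1; mR−mL=1308/5185 → turn +1·90°
n=4: pose=(-1,2,W); sL=30/61, sR=3/10; mL=-333/610, mR=-30/61; mL+mR=-633/610 → advance -1; mR−mL=33/610 → turn +1·90°
n=5: pose=(0,2,S); sL=120/157, sR=24/53; mL=-6948/8321, mR=-120/157; mL+mR=-13308/8321 → advance -1; mR−mL=588/8321 → turn +1·90°
n=6: pose=(0,3,E); sL=60/169, sR=12/17; mL=-2538/2873, mR=-60/169; mL+mR=-3558/2873 → advance -1; mR−mL=1518/2873 → turn +1·90°
n=7: pose=(-1,3,N); sL=24/85, sR=24/61; mL=-2772/5185, mR=-24/85; mL+mR=-4236/5185 → advance -1; mR−mL=1308/5185 → turn +1·90°

0 30/61 3/10 -333/610 -30/61 -1 2 W
1 120/157 24/53 -6948/8321 -120/157 0 2 S
2 60/169 12/17 -2538/2873 -60/169 0 3 E
3 24/85 24/61 -2772/5185 -24/85 -1 3 N
4 30/61 3/10 -333/610 -30/61 -1 2 W
5 120/157 24/53 -6948/8321 -120/157 0 2 S
6 60/169 12/17 -2538/2873 -60/169 0 3 E
7 24/85 24/61 -2772/5185 -24/85 -1 3 N
final -1 2 W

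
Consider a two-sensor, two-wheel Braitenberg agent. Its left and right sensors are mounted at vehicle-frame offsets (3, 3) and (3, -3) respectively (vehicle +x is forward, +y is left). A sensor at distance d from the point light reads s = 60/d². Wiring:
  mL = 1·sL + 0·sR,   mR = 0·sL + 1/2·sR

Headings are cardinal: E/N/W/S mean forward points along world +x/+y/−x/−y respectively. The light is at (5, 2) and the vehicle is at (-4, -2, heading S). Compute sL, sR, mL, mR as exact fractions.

left sensor world pos  = (-1, -5); dL² = 85
right sensor world pos = (-7, -5); dR² = 193
sL = 60/85 = 12/17
sR = 60/193 = 60/193
mL = 1·sL + 0·sR = 12/17
mR = 0·sL + 1/2·sR = 30/193

12/17 60/193 12/17 30/193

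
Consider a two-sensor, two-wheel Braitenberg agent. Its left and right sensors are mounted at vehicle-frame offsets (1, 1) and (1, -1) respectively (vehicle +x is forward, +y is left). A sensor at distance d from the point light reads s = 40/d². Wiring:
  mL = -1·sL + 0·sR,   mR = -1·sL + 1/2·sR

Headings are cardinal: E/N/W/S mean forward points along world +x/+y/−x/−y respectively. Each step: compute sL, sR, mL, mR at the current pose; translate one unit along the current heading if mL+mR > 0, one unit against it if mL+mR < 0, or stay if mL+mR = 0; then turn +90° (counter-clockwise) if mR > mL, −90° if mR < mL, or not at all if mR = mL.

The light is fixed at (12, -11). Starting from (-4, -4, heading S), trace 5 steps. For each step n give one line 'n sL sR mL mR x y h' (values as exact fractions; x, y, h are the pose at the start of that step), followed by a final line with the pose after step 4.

n=0: pose=(-4,-4,S); sL=40/261, sR=8/65; mL=-40/261, mR=-1556/16965; mL+mR=-4156/16965 → advance -1; mR−mL=4/65 → turn +1·90°
n=1: pose=(-4,-3,E); sL=20/153, sR=20/137; mL=-20/153, mR=-1210/20961; mL+mR=-3950/20961 → advance -1; mR−mL=10/137 → turn +1·90°
n=2: pose=(-5,-3,N); sL=8/81, sR=40/337; mL=-8/81, mR=-1076/27297; mL+mR=-3772/27297 → advance -1; mR−mL=20/337 → turn +1·90°
n=3: pose=(-5,-4,W); sL=1/9, sR=10/97; mL=-1/9, mR=-52/873; mL+mR=-149/873 → advance -1; mR−mL=5/97 → turn +1·90°
n=4: pose=(-4,-4,S); sL=40/261, sR=8/65; mL=-40/261, mR=-1556/16965; mL+mR=-4156/16965 → advance -1; mR−mL=4/65 → turn +1·90°

0 40/261 8/65 -40/261 -1556/16965 -4 -4 S
1 20/153 20/137 -20/153 -1210/20961 -4 -3 E
2 8/81 40/337 -8/81 -1076/27297 -5 -3 N
3 1/9 10/97 -1/9 -52/873 -5 -4 W
4 40/261 8/65 -40/261 -1556/16965 -4 -4 S
final -4 -3 E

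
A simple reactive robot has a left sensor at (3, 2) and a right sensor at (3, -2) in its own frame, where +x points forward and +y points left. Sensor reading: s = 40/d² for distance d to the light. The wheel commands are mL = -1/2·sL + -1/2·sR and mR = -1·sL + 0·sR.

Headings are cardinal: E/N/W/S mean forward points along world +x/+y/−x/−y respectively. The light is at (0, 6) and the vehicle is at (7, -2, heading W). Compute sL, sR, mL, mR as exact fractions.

10/29 10/13 -210/377 -10/29

left sensor world pos  = (4, -4); dL² = 116
right sensor world pos = (4, 0); dR² = 52
sL = 40/116 = 10/29
sR = 40/52 = 10/13
mL = -1/2·sL + -1/2·sR = -210/377
mR = -1·sL + 0·sR = -10/29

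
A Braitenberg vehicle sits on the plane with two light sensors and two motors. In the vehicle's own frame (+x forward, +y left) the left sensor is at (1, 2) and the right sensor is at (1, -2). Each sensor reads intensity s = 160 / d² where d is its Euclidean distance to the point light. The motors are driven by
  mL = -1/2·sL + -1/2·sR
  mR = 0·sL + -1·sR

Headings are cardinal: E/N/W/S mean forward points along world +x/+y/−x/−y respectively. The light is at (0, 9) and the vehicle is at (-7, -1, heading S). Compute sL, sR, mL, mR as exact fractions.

80/73 80/101 -6960/7373 -80/101

left sensor world pos  = (-5, -2); dL² = 146
right sensor world pos = (-9, -2); dR² = 202
sL = 160/146 = 80/73
sR = 160/202 = 80/101
mL = -1/2·sL + -1/2·sR = -6960/7373
mR = 0·sL + -1·sR = -80/101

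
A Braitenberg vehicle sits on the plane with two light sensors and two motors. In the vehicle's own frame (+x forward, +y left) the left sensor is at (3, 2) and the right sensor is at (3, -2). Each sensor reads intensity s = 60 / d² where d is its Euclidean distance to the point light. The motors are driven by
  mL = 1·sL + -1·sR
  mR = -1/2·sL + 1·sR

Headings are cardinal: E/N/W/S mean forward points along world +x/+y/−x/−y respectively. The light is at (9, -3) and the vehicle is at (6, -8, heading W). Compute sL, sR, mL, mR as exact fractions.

left sensor world pos  = (3, -10); dL² = 85
right sensor world pos = (3, -6); dR² = 45
sL = 60/85 = 12/17
sR = 60/45 = 4/3
mL = 1·sL + -1·sR = -32/51
mR = -1/2·sL + 1·sR = 50/51

12/17 4/3 -32/51 50/51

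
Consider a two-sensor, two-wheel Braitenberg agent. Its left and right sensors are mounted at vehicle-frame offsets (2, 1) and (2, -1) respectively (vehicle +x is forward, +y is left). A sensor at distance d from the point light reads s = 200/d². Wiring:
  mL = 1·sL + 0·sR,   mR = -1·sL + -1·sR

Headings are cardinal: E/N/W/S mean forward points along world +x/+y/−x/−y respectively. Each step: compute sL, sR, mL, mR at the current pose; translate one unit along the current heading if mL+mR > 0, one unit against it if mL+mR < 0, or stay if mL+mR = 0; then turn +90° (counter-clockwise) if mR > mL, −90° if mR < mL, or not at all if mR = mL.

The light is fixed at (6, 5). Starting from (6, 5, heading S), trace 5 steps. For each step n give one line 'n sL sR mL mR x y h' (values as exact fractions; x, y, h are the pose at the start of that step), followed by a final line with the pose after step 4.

0 40 40 40 -80 6 5 S
1 50 25 50 -75 6 6 W
2 200/9 200/13 200/9 -4400/117 7 6 N
3 20 20 20 -40 7 5 E
4 40 40 40 -80 6 5 S
final 6 6 W

n=0: pose=(6,5,S); sL=40, sR=40; mL=40, mR=-80; mL+mR=-40 → advance -1; mR−mL=-120 → turn -1·90°
n=1: pose=(6,6,W); sL=50, sR=25; mL=50, mR=-75; mL+mR=-25 → advance -1; mR−mL=-125 → turn -1·90°
n=2: pose=(7,6,N); sL=200/9, sR=200/13; mL=200/9, mR=-4400/117; mL+mR=-200/13 → advance -1; mR−mL=-7000/117 → turn -1·90°
n=3: pose=(7,5,E); sL=20, sR=20; mL=20, mR=-40; mL+mR=-20 → advance -1; mR−mL=-60 → turn -1·90°
n=4: pose=(6,5,S); sL=40, sR=40; mL=40, mR=-80; mL+mR=-40 → advance -1; mR−mL=-120 → turn -1·90°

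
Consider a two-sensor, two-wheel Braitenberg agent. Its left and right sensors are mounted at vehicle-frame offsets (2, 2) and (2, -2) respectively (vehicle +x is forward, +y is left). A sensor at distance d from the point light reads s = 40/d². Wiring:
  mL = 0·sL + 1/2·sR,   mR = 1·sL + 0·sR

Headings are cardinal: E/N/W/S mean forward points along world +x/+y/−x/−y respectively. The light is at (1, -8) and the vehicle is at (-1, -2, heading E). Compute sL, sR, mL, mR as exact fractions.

left sensor world pos  = (1, 0); dL² = 64
right sensor world pos = (1, -4); dR² = 16
sL = 40/64 = 5/8
sR = 40/16 = 5/2
mL = 0·sL + 1/2·sR = 5/4
mR = 1·sL + 0·sR = 5/8

5/8 5/2 5/4 5/8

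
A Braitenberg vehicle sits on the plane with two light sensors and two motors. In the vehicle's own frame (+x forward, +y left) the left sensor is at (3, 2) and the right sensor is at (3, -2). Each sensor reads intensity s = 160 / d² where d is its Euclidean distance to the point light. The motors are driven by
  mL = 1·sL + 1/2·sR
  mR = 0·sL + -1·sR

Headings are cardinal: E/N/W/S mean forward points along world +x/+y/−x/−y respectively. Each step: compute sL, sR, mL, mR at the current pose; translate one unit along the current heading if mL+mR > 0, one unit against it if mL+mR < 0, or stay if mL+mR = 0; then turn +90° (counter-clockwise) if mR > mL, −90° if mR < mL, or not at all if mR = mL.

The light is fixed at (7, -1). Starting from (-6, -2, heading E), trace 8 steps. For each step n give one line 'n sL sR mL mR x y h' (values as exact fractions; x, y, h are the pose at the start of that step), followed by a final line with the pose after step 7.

n=0: pose=(-6,-2,E); sL=160/101, sR=160/109; mL=25520/11009, mR=-160/109; mL+mR=9360/11009 → advance +1; mR−mL=-41680/11009 → turn -1·90°
n=1: pose=(-5,-2,S); sL=40/29, sR=40/53; mL=2700/1537, mR=-40/53; mL+mR=1540/1537 → advance +1; mR−mL=-3860/1537 → turn -1·90°
n=2: pose=(-5,-3,W); sL=160/241, sR=32/45; mL=11056/10845, mR=-32/45; mL+mR=3344/10845 → advance +1; mR−mL=-6256/3615 → turn -1·90°
n=3: pose=(-6,-3,N); sL=80/113, sR=80/61; mL=9400/6893, mR=-80/61; mL+mR=360/6893 → advance +1; mR−mL=-18440/6893 → turn -1·90°
n=4: pose=(-6,-2,E); sL=160/101, sR=160/109; mL=25520/11009, mR=-160/109; mL+mR=9360/11009 → advance +1; mR−mL=-41680/11009 → turn -1·90°
n=5: pose=(-5,-2,S); sL=40/29, sR=40/53; mL=2700/1537, mR=-40/53; mL+mR=1540/1537 → advance +1; mR−mL=-3860/1537 → turn -1·90°
n=6: pose=(-5,-3,W); sL=160/241, sR=32/45; mL=11056/10845, mR=-32/45; mL+mR=3344/10845 → advance +1; mR−mL=-6256/3615 → turn -1·90°
n=7: pose=(-6,-3,N); sL=80/113, sR=80/61; mL=9400/6893, mR=-80/61; mL+mR=360/6893 → advance +1; mR−mL=-18440/6893 → turn -1·90°

0 160/101 160/109 25520/11009 -160/109 -6 -2 E
1 40/29 40/53 2700/1537 -40/53 -5 -2 S
2 160/241 32/45 11056/10845 -32/45 -5 -3 W
3 80/113 80/61 9400/6893 -80/61 -6 -3 N
4 160/101 160/109 25520/11009 -160/109 -6 -2 E
5 40/29 40/53 2700/1537 -40/53 -5 -2 S
6 160/241 32/45 11056/10845 -32/45 -5 -3 W
7 80/113 80/61 9400/6893 -80/61 -6 -3 N
final -6 -2 E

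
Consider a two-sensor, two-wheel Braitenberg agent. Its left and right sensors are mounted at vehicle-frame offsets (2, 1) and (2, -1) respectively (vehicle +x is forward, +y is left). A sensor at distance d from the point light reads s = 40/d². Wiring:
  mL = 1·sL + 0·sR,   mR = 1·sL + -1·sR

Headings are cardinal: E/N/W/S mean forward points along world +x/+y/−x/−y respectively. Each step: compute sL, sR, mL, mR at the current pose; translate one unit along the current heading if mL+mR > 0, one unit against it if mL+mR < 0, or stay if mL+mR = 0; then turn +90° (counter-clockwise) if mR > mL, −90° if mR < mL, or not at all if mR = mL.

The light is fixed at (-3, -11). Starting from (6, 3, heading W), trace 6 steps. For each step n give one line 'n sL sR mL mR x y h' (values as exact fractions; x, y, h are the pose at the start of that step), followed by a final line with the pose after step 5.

0 20/109 20/137 20/109 560/14933 6 3 W
1 8/61 40/337 8/61 256/20557 5 3 N
2 10/89 5/37 10/89 -75/3293 5 4 E
3 40/269 40/233 40/269 -1440/62677 6 4 S
4 20/109 20/137 20/109 560/14933 6 3 W
5 8/61 40/337 8/61 256/20557 5 3 N
final 5 4 E

n=0: pose=(6,3,W); sL=20/109, sR=20/137; mL=20/109, mR=560/14933; mL+mR=3300/14933 → advance +1; mR−mL=-20/137 → turn -1·90°
n=1: pose=(5,3,N); sL=8/61, sR=40/337; mL=8/61, mR=256/20557; mL+mR=2952/20557 → advance +1; mR−mL=-40/337 → turn -1·90°
n=2: pose=(5,4,E); sL=10/89, sR=5/37; mL=10/89, mR=-75/3293; mL+mR=295/3293 → advance +1; mR−mL=-5/37 → turn -1·90°
n=3: pose=(6,4,S); sL=40/269, sR=40/233; mL=40/269, mR=-1440/62677; mL+mR=7880/62677 → advance +1; mR−mL=-40/233 → turn -1·90°
n=4: pose=(6,3,W); sL=20/109, sR=20/137; mL=20/109, mR=560/14933; mL+mR=3300/14933 → advance +1; mR−mL=-20/137 → turn -1·90°
n=5: pose=(5,3,N); sL=8/61, sR=40/337; mL=8/61, mR=256/20557; mL+mR=2952/20557 → advance +1; mR−mL=-40/337 → turn -1·90°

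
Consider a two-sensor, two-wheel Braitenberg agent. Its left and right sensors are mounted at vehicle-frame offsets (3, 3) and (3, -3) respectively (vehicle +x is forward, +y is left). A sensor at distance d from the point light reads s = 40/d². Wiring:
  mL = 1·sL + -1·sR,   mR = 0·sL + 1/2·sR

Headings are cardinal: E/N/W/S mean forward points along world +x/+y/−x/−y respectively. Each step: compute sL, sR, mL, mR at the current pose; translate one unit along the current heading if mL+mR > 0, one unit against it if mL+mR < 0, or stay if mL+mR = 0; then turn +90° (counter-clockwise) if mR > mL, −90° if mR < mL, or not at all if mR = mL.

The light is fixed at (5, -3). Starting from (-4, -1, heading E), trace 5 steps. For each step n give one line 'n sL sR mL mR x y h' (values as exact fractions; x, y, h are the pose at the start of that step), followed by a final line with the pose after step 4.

n=0: pose=(-4,-1,E); sL=40/61, sR=40/37; mL=-960/2257, mR=20/37; mL+mR=260/2257 → advance +1; mR−mL=2180/2257 → turn +1·90°
n=1: pose=(-3,-1,N); sL=20/73, sR=4/5; mL=-192/365, mR=2/5; mL+mR=-46/365 → advance -1; mR−mL=338/365 → turn +1·90°
n=2: pose=(-3,-2,W); sL=8/25, sR=40/137; mL=96/3425, mR=20/137; mL+mR=596/3425 → advance +1; mR−mL=404/3425 → turn +1·90°
n=3: pose=(-4,-2,S); sL=1, sR=10/37; mL=27/37, mR=5/37; mL+mR=32/37 → advance +1; mR−mL=-22/37 → turn -1·90°
n=4: pose=(-4,-3,W); sL=40/153, sR=40/153; mL=0, mR=20/153; mL+mR=20/153 → advance +1; mR−mL=20/153 → turn +1·90°

0 40/61 40/37 -960/2257 20/37 -4 -1 E
1 20/73 4/5 -192/365 2/5 -3 -1 N
2 8/25 40/137 96/3425 20/137 -3 -2 W
3 1 10/37 27/37 5/37 -4 -2 S
4 40/153 40/153 0 20/153 -4 -3 W
final -5 -3 S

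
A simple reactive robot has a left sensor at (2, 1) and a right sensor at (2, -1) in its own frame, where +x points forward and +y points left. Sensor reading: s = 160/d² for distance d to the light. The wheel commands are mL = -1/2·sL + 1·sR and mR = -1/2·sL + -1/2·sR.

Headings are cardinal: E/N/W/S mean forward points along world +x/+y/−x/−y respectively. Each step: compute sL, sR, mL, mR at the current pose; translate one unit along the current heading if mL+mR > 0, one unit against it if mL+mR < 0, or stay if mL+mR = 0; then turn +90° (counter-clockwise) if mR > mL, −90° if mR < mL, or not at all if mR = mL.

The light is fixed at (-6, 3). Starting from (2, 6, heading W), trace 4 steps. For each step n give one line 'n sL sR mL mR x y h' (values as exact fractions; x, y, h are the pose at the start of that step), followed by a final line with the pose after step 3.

n=0: pose=(2,6,W); sL=4, sR=40/13; mL=14/13, mR=-46/13; mL+mR=-32/13 → advance -1; mR−mL=-60/13 → turn -1·90°
n=1: pose=(3,6,N); sL=160/89, sR=32/25; mL=848/2225, mR=-3424/2225; mL+mR=-2576/2225 → advance -1; mR−mL=-48/25 → turn -1·90°
n=2: pose=(3,5,E); sL=16/13, sR=80/61; mL=552/793, mR=-1008/793; mL+mR=-456/793 → advance -1; mR−mL=-120/61 → turn -1·90°
n=3: pose=(2,5,S); sL=160/81, sR=160/49; mL=9040/3969, mR=-10400/3969; mL+mR=-1360/3969 → advance -1; mR−mL=-240/49 → turn -1·90°

0 4 40/13 14/13 -46/13 2 6 W
1 160/89 32/25 848/2225 -3424/2225 3 6 N
2 16/13 80/61 552/793 -1008/793 3 5 E
3 160/81 160/49 9040/3969 -10400/3969 2 5 S
final 2 6 W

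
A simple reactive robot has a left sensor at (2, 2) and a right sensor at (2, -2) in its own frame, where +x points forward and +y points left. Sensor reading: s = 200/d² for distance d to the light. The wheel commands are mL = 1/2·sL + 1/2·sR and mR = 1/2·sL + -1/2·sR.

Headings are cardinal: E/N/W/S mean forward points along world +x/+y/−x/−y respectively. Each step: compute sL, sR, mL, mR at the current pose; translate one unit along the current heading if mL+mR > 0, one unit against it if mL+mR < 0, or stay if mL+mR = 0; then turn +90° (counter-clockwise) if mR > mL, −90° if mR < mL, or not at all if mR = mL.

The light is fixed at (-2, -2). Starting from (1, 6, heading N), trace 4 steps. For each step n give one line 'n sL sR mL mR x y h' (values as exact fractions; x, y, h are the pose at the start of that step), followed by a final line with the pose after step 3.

n=0: pose=(1,6,N); sL=200/101, sR=8/5; mL=904/505, mR=96/505; mL+mR=200/101 → advance +1; mR−mL=-8/5 → turn -1·90°
n=1: pose=(1,7,E); sL=100/73, sR=100/37; mL=5500/2701, mR=-1800/2701; mL+mR=100/73 → advance +1; mR−mL=-100/37 → turn -1·90°
n=2: pose=(2,7,S); sL=40/17, sR=200/53; mL=2760/901, mR=-640/901; mL+mR=40/17 → advance +1; mR−mL=-200/53 → turn -1·90°
n=3: pose=(2,6,W); sL=5, sR=25/13; mL=45/13, mR=20/13; mL+mR=5 → advance +1; mR−mL=-25/13 → turn -1·90°

0 200/101 8/5 904/505 96/505 1 6 N
1 100/73 100/37 5500/2701 -1800/2701 1 7 E
2 40/17 200/53 2760/901 -640/901 2 7 S
3 5 25/13 45/13 20/13 2 6 W
final 1 6 N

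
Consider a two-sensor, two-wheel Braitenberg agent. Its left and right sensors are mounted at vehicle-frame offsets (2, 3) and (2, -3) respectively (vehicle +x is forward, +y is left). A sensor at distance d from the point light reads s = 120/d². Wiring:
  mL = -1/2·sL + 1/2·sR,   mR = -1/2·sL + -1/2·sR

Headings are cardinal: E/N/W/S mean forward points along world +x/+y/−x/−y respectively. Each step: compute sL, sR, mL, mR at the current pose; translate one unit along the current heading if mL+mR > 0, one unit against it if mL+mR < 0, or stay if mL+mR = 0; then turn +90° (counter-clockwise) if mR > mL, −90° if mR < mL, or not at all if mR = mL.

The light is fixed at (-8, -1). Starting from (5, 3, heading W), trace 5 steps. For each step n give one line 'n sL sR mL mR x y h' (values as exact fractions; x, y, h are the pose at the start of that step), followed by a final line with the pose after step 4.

n=0: pose=(5,3,W); sL=60/61, sR=12/17; mL=-144/1037, mR=-876/1037; mL+mR=-60/61 → advance -1; mR−mL=-12/17 → turn -1·90°
n=1: pose=(6,3,N); sL=120/157, sR=24/65; mL=-2016/10205, mR=-5784/10205; mL+mR=-120/157 → advance -1; mR−mL=-24/65 → turn -1·90°
n=2: pose=(6,2,E); sL=30/73, sR=15/32; mL=135/4672, mR=-2055/4672; mL+mR=-30/73 → advance -1; mR−mL=-15/32 → turn -1·90°
n=3: pose=(5,2,S); sL=120/257, sR=120/101; mL=9360/25957, mR=-21480/25957; mL+mR=-120/257 → advance -1; mR−mL=-120/101 → turn -1·90°
n=4: pose=(5,3,W); sL=60/61, sR=12/17; mL=-144/1037, mR=-876/1037; mL+mR=-60/61 → advance -1; mR−mL=-12/17 → turn -1·90°

0 60/61 12/17 -144/1037 -876/1037 5 3 W
1 120/157 24/65 -2016/10205 -5784/10205 6 3 N
2 30/73 15/32 135/4672 -2055/4672 6 2 E
3 120/257 120/101 9360/25957 -21480/25957 5 2 S
4 60/61 12/17 -144/1037 -876/1037 5 3 W
final 6 3 N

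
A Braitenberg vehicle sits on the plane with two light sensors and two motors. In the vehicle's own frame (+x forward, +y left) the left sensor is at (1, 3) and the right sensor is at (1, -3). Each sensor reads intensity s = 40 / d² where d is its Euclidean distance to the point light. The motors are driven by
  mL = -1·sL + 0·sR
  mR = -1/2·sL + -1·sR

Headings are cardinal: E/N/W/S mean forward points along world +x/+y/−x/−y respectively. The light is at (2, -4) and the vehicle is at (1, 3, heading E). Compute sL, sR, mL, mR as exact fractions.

left sensor world pos  = (2, 6); dL² = 100
right sensor world pos = (2, 0); dR² = 16
sL = 40/100 = 2/5
sR = 40/16 = 5/2
mL = -1·sL + 0·sR = -2/5
mR = -1/2·sL + -1·sR = -27/10

2/5 5/2 -2/5 -27/10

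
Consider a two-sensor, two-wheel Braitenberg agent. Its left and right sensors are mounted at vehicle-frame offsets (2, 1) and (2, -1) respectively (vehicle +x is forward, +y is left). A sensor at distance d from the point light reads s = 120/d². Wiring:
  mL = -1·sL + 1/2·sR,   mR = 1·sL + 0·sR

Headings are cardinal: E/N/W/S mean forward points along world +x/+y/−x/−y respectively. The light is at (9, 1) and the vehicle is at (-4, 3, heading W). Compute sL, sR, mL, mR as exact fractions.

left sensor world pos  = (-6, 2); dL² = 226
right sensor world pos = (-6, 4); dR² = 234
sL = 120/226 = 60/113
sR = 120/234 = 20/39
mL = -1·sL + 1/2·sR = -1210/4407
mR = 1·sL + 0·sR = 60/113

60/113 20/39 -1210/4407 60/113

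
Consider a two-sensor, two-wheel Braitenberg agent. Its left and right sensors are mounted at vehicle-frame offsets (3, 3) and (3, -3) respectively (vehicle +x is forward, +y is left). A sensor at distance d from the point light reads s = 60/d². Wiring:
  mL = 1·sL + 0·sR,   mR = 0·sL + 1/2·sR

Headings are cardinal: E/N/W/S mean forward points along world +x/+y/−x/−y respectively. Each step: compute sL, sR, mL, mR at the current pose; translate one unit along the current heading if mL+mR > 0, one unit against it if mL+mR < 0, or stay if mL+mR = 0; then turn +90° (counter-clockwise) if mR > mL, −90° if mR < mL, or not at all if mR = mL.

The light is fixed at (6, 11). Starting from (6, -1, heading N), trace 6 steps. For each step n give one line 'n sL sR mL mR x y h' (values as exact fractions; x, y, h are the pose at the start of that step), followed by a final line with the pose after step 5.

0 2/3 2/3 2/3 1/3 6 -1 N
1 60/73 12/41 60/73 6/41 6 0 E
2 15/53 3/10 15/53 3/20 7 0 S
3 60/229 12/17 60/229 6/17 7 -1 W
4 10/39 10/39 10/39 5/39 6 -1 S
5 12/53 60/109 12/53 30/109 6 -2 W
final 5 -2 S

n=0: pose=(6,-1,N); sL=2/3, sR=2/3; mL=2/3, mR=1/3; mL+mR=1 → advance +1; mR−mL=-1/3 → turn -1·90°
n=1: pose=(6,0,E); sL=60/73, sR=12/41; mL=60/73, mR=6/41; mL+mR=2898/2993 → advance +1; mR−mL=-2022/2993 → turn -1·90°
n=2: pose=(7,0,S); sL=15/53, sR=3/10; mL=15/53, mR=3/20; mL+mR=459/1060 → advance +1; mR−mL=-141/1060 → turn -1·90°
n=3: pose=(7,-1,W); sL=60/229, sR=12/17; mL=60/229, mR=6/17; mL+mR=2394/3893 → advance +1; mR−mL=354/3893 → turn +1·90°
n=4: pose=(6,-1,S); sL=10/39, sR=10/39; mL=10/39, mR=5/39; mL+mR=5/13 → advance +1; mR−mL=-5/39 → turn -1·90°
n=5: pose=(6,-2,W); sL=12/53, sR=60/109; mL=12/53, mR=30/109; mL+mR=2898/5777 → advance +1; mR−mL=282/5777 → turn +1·90°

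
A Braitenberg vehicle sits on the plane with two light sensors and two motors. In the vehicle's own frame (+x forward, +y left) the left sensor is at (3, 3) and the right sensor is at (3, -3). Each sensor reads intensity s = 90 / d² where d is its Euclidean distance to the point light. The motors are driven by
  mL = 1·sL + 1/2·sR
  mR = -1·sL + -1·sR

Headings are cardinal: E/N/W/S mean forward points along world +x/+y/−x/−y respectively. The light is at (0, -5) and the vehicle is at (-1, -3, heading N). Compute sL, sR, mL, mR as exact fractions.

90/41 90/29 4455/1189 -6300/1189

left sensor world pos  = (-4, 0); dL² = 41
right sensor world pos = (2, 0); dR² = 29
sL = 90/41 = 90/41
sR = 90/29 = 90/29
mL = 1·sL + 1/2·sR = 4455/1189
mR = -1·sL + -1·sR = -6300/1189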